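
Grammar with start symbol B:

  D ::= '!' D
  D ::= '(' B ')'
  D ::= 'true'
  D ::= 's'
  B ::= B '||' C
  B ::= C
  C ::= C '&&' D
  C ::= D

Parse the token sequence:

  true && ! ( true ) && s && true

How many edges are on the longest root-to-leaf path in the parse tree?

9

[B [C [C [C [C [D true]] && [D ! [D ( [B [C [D true]]] )]]] && [D s]] && [D true]]]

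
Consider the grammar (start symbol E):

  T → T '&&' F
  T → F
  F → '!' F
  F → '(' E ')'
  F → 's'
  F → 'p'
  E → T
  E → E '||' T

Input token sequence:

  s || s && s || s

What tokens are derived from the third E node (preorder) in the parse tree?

s

[E [E [E [T [F s]]] || [T [T [F s]] && [F s]]] || [T [F s]]]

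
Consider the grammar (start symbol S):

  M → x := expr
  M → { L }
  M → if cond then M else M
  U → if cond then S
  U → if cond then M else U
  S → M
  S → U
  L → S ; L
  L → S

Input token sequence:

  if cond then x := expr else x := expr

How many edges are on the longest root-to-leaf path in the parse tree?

3

[S [M if cond then [M x := expr] else [M x := expr]]]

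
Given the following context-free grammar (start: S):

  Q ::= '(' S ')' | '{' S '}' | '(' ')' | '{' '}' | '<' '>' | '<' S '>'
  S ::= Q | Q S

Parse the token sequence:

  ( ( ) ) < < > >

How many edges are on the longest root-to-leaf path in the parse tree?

5

[S [Q ( [S [Q ( )]] )] [S [Q < [S [Q < >]] >]]]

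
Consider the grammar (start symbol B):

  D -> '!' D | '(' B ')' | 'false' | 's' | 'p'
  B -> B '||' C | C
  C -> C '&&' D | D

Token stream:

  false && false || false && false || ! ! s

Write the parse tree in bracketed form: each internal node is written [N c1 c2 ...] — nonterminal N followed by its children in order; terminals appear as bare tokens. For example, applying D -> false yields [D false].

[B [B [B [C [C [D false]] && [D false]]] || [C [C [D false]] && [D false]]] || [C [D ! [D ! [D s]]]]]

B
B || C
B || C || C
C || C || C
C && D || C || C
D && D || C || C
false && D || C || C
false && false || C || C
false && false || C && D || C
false && false || D && D || C
false && false || false && D || C
false && false || false && false || C
false && false || false && false || D
false && false || false && false || ! D
false && false || false && false || ! ! D
false && false || false && false || ! ! s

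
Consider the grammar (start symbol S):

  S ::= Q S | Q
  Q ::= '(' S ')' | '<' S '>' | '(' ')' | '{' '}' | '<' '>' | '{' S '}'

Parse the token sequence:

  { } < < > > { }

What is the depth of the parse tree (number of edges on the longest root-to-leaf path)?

5

[S [Q { }] [S [Q < [S [Q < >]] >] [S [Q { }]]]]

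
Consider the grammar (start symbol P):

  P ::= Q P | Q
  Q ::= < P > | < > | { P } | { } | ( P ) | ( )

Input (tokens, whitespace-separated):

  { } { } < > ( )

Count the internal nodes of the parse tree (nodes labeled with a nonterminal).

[P [Q { }] [P [Q { }] [P [Q < >] [P [Q ( )]]]]]

8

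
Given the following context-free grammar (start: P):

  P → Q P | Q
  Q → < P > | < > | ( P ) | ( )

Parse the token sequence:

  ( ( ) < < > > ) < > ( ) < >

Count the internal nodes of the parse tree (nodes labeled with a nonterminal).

14

[P [Q ( [P [Q ( )] [P [Q < [P [Q < >]] >]]] )] [P [Q < >] [P [Q ( )] [P [Q < >]]]]]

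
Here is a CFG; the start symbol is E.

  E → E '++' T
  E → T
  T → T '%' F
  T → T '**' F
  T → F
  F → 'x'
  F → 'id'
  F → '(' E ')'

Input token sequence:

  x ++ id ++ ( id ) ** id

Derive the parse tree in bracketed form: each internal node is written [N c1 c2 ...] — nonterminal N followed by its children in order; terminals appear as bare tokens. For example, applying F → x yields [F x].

E
E ++ T
E ++ T ++ T
T ++ T ++ T
F ++ T ++ T
x ++ T ++ T
x ++ F ++ T
x ++ id ++ T
x ++ id ++ T ** F
x ++ id ++ F ** F
x ++ id ++ ( E ) ** F
x ++ id ++ ( T ) ** F
x ++ id ++ ( F ) ** F
x ++ id ++ ( id ) ** F
x ++ id ++ ( id ) ** id

[E [E [E [T [F x]]] ++ [T [F id]]] ++ [T [T [F ( [E [T [F id]]] )]] ** [F id]]]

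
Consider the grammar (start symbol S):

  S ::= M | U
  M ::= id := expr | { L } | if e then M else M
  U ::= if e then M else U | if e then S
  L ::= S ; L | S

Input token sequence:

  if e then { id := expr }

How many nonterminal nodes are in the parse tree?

7

[S [U if e then [S [M { [L [S [M id := expr]]] }]]]]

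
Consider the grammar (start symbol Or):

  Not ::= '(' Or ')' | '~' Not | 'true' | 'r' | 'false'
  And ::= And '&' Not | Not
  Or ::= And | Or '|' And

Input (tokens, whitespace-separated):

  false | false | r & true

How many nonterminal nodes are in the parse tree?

11

[Or [Or [Or [And [Not false]]] | [And [Not false]]] | [And [And [Not r]] & [Not true]]]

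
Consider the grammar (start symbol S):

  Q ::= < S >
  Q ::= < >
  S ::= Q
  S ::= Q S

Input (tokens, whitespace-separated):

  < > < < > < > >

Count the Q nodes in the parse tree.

4

[S [Q < >] [S [Q < [S [Q < >] [S [Q < >]]] >]]]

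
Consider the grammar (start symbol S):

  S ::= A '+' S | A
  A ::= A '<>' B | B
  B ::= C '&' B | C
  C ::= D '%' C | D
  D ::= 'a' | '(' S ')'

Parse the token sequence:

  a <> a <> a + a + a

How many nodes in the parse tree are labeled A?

[S [A [A [A [B [C [D a]]]] <> [B [C [D a]]]] <> [B [C [D a]]]] + [S [A [B [C [D a]]]] + [S [A [B [C [D a]]]]]]]

5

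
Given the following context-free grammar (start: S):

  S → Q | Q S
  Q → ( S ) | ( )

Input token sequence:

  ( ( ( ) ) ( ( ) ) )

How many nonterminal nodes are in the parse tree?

[S [Q ( [S [Q ( [S [Q ( )]] )] [S [Q ( [S [Q ( )]] )]]] )]]

10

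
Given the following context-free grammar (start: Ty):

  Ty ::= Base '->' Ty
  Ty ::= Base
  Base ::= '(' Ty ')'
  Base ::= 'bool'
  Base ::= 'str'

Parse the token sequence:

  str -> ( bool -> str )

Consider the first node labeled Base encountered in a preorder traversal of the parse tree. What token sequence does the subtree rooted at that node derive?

[Ty [Base str] -> [Ty [Base ( [Ty [Base bool] -> [Ty [Base str]]] )]]]

str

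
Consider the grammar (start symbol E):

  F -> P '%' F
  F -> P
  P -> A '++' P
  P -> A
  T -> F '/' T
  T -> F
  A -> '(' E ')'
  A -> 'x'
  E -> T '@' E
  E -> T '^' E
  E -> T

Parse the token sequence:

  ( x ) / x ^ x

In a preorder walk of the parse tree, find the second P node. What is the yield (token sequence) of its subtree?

x

[E [T [F [P [A ( [E [T [F [P [A x]]]]] )]]] / [T [F [P [A x]]]]] ^ [E [T [F [P [A x]]]]]]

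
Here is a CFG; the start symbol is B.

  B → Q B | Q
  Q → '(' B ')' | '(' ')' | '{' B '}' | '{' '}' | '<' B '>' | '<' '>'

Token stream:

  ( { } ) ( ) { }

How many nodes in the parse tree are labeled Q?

[B [Q ( [B [Q { }]] )] [B [Q ( )] [B [Q { }]]]]

4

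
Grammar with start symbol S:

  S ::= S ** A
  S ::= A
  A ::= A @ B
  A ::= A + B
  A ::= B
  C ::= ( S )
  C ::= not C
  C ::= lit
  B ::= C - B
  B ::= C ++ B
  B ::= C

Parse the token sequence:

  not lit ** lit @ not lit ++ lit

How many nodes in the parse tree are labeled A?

[S [S [A [B [C not [C lit]]]]] ** [A [A [B [C lit]]] @ [B [C not [C lit]] ++ [B [C lit]]]]]

3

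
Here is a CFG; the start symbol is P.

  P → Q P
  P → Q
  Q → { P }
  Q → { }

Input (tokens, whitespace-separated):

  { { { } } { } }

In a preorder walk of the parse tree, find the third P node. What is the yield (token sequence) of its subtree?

{ }

[P [Q { [P [Q { [P [Q { }]] }] [P [Q { }]]] }]]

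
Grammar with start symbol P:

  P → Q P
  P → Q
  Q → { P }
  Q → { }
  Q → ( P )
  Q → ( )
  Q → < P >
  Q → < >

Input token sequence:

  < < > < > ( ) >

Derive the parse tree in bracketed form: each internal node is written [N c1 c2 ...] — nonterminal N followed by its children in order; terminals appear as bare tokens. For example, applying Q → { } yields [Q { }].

P
Q
< P >
< Q P >
< < > P >
< < > Q P >
< < > < > P >
< < > < > Q >
< < > < > ( ) >

[P [Q < [P [Q < >] [P [Q < >] [P [Q ( )]]]] >]]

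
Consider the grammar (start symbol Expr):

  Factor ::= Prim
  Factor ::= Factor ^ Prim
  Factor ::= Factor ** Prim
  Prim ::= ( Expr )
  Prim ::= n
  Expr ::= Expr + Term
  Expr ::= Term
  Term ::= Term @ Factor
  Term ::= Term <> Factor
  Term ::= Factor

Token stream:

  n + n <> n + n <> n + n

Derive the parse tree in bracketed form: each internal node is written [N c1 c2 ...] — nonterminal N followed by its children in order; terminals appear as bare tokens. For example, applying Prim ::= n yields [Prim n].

Expr
Expr + Term
Expr + Term + Term
Expr + Term + Term + Term
Term + Term + Term + Term
Factor + Term + Term + Term
Prim + Term + Term + Term
n + Term + Term + Term
n + Term <> Factor + Term + Term
n + Factor <> Factor + Term + Term
n + Prim <> Factor + Term + Term
n + n <> Factor + Term + Term
n + n <> Prim + Term + Term
n + n <> n + Term + Term
n + n <> n + Term <> Factor + Term
n + n <> n + Factor <> Factor + Term
n + n <> n + Prim <> Factor + Term
n + n <> n + n <> Factor + Term
n + n <> n + n <> Prim + Term
n + n <> n + n <> n + Term
n + n <> n + n <> n + Factor
n + n <> n + n <> n + Prim
n + n <> n + n <> n + n

[Expr [Expr [Expr [Expr [Term [Factor [Prim n]]]] + [Term [Term [Factor [Prim n]]] <> [Factor [Prim n]]]] + [Term [Term [Factor [Prim n]]] <> [Factor [Prim n]]]] + [Term [Factor [Prim n]]]]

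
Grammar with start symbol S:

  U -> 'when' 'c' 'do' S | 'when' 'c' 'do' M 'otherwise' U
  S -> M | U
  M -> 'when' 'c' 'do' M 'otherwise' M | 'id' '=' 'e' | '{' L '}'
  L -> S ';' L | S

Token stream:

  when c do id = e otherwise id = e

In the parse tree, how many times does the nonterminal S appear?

[S [M when c do [M id = e] otherwise [M id = e]]]

1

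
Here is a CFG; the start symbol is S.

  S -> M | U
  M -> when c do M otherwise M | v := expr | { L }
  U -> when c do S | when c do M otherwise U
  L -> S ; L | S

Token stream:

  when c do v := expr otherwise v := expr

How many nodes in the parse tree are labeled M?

[S [M when c do [M v := expr] otherwise [M v := expr]]]

3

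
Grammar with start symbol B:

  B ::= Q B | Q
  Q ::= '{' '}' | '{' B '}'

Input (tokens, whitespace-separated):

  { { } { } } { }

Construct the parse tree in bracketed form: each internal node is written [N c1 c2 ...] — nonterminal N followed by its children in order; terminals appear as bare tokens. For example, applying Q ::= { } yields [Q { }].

[B [Q { [B [Q { }] [B [Q { }]]] }] [B [Q { }]]]

B
Q B
{ B } B
{ Q B } B
{ { } B } B
{ { } Q } B
{ { } { } } B
{ { } { } } Q
{ { } { } } { }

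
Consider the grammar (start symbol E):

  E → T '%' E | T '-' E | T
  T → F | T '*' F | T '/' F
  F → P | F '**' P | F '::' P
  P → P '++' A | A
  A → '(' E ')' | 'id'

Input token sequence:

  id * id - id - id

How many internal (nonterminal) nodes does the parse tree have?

19

[E [T [T [F [P [A id]]]] * [F [P [A id]]]] - [E [T [F [P [A id]]]] - [E [T [F [P [A id]]]]]]]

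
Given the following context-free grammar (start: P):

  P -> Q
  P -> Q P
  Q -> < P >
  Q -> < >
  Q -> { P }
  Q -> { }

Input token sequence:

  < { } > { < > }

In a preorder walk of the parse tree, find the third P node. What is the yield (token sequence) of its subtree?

[P [Q < [P [Q { }]] >] [P [Q { [P [Q < >]] }]]]

{ < > }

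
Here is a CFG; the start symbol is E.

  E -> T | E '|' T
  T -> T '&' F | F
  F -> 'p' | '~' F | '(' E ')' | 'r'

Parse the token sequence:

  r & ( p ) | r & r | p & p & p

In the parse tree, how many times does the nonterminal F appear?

[E [E [E [T [T [F r]] & [F ( [E [T [F p]]] )]]] | [T [T [F r]] & [F r]]] | [T [T [T [F p]] & [F p]] & [F p]]]

8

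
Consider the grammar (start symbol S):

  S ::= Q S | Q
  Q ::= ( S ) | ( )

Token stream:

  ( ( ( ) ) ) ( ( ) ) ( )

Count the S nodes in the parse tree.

6

[S [Q ( [S [Q ( [S [Q ( )]] )]] )] [S [Q ( [S [Q ( )]] )] [S [Q ( )]]]]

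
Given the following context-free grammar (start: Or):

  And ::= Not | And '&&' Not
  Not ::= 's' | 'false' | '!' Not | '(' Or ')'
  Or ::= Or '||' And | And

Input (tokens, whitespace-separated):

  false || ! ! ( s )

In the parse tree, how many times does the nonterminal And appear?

[Or [Or [And [Not false]]] || [And [Not ! [Not ! [Not ( [Or [And [Not s]]] )]]]]]

3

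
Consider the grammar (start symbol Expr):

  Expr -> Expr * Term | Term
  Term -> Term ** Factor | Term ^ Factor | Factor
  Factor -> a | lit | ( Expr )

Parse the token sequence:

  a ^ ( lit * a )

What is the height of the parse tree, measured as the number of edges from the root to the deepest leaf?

7

[Expr [Term [Term [Factor a]] ^ [Factor ( [Expr [Expr [Term [Factor lit]]] * [Term [Factor a]]] )]]]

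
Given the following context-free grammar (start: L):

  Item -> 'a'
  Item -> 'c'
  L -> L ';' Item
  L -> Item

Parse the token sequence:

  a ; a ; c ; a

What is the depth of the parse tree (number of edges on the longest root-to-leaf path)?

[L [L [L [L [Item a]] ; [Item a]] ; [Item c]] ; [Item a]]

5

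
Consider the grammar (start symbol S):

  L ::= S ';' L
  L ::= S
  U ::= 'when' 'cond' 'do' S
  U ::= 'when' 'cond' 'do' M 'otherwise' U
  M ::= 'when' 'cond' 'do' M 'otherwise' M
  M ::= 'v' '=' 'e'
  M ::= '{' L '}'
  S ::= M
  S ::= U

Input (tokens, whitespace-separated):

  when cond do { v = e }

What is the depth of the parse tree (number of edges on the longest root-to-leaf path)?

[S [U when cond do [S [M { [L [S [M v = e]]] }]]]]

7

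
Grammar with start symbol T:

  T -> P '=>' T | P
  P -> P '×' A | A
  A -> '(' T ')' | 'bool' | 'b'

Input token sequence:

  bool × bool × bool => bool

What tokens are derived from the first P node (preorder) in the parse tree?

bool × bool × bool

[T [P [P [P [A bool]] × [A bool]] × [A bool]] => [T [P [A bool]]]]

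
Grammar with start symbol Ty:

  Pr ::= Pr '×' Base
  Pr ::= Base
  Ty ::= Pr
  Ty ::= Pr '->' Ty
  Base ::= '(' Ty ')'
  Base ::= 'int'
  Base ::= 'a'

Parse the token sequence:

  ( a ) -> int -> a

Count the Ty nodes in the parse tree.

[Ty [Pr [Base ( [Ty [Pr [Base a]]] )]] -> [Ty [Pr [Base int]] -> [Ty [Pr [Base a]]]]]

4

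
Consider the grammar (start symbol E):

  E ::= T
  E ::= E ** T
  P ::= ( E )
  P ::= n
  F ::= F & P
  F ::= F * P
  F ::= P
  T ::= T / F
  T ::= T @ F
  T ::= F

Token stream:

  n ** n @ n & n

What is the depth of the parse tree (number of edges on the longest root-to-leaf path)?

5

[E [E [T [F [P n]]]] ** [T [T [F [P n]]] @ [F [F [P n]] & [P n]]]]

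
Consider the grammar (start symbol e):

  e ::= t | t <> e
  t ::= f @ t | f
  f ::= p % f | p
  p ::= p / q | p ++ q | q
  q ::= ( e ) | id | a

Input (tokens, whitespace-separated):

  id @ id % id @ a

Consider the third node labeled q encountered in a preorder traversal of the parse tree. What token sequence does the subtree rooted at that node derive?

id

[e [t [f [p [q id]]] @ [t [f [p [q id]] % [f [p [q id]]]] @ [t [f [p [q a]]]]]]]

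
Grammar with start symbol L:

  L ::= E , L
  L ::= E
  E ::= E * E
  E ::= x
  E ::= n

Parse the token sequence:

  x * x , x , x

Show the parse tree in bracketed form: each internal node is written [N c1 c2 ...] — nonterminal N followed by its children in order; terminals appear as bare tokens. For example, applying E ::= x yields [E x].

L
E , L
E * E , L
x * E , L
x * x , L
x * x , E , L
x * x , x , L
x * x , x , E
x * x , x , x

[L [E [E x] * [E x]] , [L [E x] , [L [E x]]]]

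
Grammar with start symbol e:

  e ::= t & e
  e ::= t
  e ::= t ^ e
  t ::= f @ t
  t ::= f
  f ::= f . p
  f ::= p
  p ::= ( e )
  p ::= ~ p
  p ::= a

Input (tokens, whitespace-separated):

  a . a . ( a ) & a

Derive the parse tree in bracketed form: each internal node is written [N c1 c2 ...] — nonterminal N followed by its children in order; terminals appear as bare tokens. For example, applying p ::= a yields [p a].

e
t & e
f & e
f . p & e
f . p . p & e
p . p . p & e
a . p . p & e
a . a . p & e
a . a . ( e ) & e
a . a . ( t ) & e
a . a . ( f ) & e
a . a . ( p ) & e
a . a . ( a ) & e
a . a . ( a ) & t
a . a . ( a ) & f
a . a . ( a ) & p
a . a . ( a ) & a

[e [t [f [f [f [p a]] . [p a]] . [p ( [e [t [f [p a]]]] )]]] & [e [t [f [p a]]]]]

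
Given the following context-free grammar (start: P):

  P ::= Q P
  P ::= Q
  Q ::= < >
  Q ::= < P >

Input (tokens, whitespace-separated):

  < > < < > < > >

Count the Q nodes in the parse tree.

4

[P [Q < >] [P [Q < [P [Q < >] [P [Q < >]]] >]]]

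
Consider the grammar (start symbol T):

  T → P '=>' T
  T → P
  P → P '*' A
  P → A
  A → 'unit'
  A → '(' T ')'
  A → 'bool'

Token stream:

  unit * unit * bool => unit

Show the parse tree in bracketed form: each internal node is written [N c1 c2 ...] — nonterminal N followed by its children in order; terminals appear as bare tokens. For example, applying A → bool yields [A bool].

[T [P [P [P [A unit]] * [A unit]] * [A bool]] => [T [P [A unit]]]]

T
P => T
P * A => T
P * A * A => T
A * A * A => T
unit * A * A => T
unit * unit * A => T
unit * unit * bool => T
unit * unit * bool => P
unit * unit * bool => A
unit * unit * bool => unit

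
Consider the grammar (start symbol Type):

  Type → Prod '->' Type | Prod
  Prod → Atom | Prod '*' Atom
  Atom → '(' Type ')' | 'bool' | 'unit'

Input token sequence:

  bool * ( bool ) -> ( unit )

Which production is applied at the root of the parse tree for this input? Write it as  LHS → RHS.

[Type [Prod [Prod [Atom bool]] * [Atom ( [Type [Prod [Atom bool]]] )]] -> [Type [Prod [Atom ( [Type [Prod [Atom unit]]] )]]]]

Type → Prod '->' Type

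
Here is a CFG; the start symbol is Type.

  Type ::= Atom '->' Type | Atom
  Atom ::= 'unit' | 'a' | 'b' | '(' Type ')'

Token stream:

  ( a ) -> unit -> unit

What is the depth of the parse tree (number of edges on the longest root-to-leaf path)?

[Type [Atom ( [Type [Atom a]] )] -> [Type [Atom unit] -> [Type [Atom unit]]]]

4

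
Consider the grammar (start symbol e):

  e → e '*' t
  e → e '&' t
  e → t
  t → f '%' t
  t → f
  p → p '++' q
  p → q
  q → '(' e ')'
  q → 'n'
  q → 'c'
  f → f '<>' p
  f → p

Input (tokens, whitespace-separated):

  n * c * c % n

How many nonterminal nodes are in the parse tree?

19

[e [e [e [t [f [p [q n]]]]] * [t [f [p [q c]]]]] * [t [f [p [q c]]] % [t [f [p [q n]]]]]]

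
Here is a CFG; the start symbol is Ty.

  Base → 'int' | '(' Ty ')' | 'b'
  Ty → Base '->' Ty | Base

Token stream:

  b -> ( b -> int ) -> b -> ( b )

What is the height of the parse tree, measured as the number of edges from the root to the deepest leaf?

7

[Ty [Base b] -> [Ty [Base ( [Ty [Base b] -> [Ty [Base int]]] )] -> [Ty [Base b] -> [Ty [Base ( [Ty [Base b]] )]]]]]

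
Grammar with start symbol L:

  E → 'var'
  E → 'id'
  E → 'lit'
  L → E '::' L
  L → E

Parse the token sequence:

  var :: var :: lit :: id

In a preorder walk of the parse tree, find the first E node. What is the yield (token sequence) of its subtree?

var

[L [E var] :: [L [E var] :: [L [E lit] :: [L [E id]]]]]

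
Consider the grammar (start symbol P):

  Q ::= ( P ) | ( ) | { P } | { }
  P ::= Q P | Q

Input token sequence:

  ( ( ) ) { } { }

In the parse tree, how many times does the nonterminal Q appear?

[P [Q ( [P [Q ( )]] )] [P [Q { }] [P [Q { }]]]]

4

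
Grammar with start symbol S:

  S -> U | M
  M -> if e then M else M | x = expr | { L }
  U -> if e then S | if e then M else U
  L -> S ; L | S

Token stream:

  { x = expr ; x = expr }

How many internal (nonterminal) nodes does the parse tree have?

8

[S [M { [L [S [M x = expr]] ; [L [S [M x = expr]]]] }]]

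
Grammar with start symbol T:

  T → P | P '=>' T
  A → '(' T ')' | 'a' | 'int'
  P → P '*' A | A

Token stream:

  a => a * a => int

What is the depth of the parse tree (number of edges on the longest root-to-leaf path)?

5

[T [P [A a]] => [T [P [P [A a]] * [A a]] => [T [P [A int]]]]]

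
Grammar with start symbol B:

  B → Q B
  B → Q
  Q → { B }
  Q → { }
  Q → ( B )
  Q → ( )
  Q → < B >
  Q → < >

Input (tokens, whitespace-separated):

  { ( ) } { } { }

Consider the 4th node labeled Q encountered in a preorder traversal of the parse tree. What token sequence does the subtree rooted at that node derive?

{ }

[B [Q { [B [Q ( )]] }] [B [Q { }] [B [Q { }]]]]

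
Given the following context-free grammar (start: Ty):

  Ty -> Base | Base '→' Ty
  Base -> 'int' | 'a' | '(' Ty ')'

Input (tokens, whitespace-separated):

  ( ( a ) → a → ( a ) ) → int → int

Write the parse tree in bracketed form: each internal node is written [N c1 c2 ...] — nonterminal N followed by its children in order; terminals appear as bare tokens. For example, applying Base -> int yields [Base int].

Ty
Base → Ty
( Ty ) → Ty
( Base → Ty ) → Ty
( ( Ty ) → Ty ) → Ty
( ( Base ) → Ty ) → Ty
( ( a ) → Ty ) → Ty
( ( a ) → Base → Ty ) → Ty
( ( a ) → a → Ty ) → Ty
( ( a ) → a → Base ) → Ty
( ( a ) → a → ( Ty ) ) → Ty
( ( a ) → a → ( Base ) ) → Ty
( ( a ) → a → ( a ) ) → Ty
( ( a ) → a → ( a ) ) → Base → Ty
( ( a ) → a → ( a ) ) → int → Ty
( ( a ) → a → ( a ) ) → int → Base
( ( a ) → a → ( a ) ) → int → int

[Ty [Base ( [Ty [Base ( [Ty [Base a]] )] → [Ty [Base a] → [Ty [Base ( [Ty [Base a]] )]]]] )] → [Ty [Base int] → [Ty [Base int]]]]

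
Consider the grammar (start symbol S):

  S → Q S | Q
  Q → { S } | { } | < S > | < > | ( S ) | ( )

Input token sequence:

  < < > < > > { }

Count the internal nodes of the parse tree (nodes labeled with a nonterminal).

[S [Q < [S [Q < >] [S [Q < >]]] >] [S [Q { }]]]

8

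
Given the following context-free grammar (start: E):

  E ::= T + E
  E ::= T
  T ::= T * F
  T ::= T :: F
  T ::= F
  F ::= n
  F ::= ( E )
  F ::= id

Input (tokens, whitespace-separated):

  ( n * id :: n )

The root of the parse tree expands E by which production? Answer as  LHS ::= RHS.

[E [T [F ( [E [T [T [T [F n]] * [F id]] :: [F n]]] )]]]

E ::= T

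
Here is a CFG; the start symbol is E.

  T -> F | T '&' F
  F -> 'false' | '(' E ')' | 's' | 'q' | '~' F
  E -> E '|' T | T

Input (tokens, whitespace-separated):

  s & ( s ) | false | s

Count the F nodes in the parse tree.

5

[E [E [E [T [T [F s]] & [F ( [E [T [F s]]] )]]] | [T [F false]]] | [T [F s]]]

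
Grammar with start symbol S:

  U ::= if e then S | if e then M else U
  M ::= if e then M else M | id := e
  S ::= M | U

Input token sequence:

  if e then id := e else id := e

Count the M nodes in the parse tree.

[S [M if e then [M id := e] else [M id := e]]]

3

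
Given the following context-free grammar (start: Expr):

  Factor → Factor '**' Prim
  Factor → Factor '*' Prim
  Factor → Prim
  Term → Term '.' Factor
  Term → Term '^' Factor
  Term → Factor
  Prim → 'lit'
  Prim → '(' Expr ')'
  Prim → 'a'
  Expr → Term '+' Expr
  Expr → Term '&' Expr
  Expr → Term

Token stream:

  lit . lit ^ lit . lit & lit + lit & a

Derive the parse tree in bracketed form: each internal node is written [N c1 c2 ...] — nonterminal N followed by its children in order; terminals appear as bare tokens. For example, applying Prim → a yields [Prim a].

[Expr [Term [Term [Term [Term [Factor [Prim lit]]] . [Factor [Prim lit]]] ^ [Factor [Prim lit]]] . [Factor [Prim lit]]] & [Expr [Term [Factor [Prim lit]]] + [Expr [Term [Factor [Prim lit]]] & [Expr [Term [Factor [Prim a]]]]]]]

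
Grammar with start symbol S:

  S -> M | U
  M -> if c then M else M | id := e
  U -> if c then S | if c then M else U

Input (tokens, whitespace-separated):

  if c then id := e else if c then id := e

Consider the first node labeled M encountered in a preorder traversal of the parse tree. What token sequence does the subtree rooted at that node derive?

[S [U if c then [M id := e] else [U if c then [S [M id := e]]]]]

id := e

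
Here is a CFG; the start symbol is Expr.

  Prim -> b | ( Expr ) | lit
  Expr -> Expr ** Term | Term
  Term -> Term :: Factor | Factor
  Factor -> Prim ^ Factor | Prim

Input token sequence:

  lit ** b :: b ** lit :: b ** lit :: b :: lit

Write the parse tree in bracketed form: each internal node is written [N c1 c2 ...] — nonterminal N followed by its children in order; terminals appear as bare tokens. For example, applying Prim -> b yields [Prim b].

[Expr [Expr [Expr [Expr [Term [Factor [Prim lit]]]] ** [Term [Term [Factor [Prim b]]] :: [Factor [Prim b]]]] ** [Term [Term [Factor [Prim lit]]] :: [Factor [Prim b]]]] ** [Term [Term [Term [Factor [Prim lit]]] :: [Factor [Prim b]]] :: [Factor [Prim lit]]]]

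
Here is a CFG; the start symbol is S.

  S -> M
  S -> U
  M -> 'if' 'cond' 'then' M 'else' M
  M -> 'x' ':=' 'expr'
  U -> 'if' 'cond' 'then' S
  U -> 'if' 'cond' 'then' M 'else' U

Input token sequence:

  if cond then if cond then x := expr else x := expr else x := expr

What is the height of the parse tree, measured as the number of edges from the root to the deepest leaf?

[S [M if cond then [M if cond then [M x := expr] else [M x := expr]] else [M x := expr]]]

4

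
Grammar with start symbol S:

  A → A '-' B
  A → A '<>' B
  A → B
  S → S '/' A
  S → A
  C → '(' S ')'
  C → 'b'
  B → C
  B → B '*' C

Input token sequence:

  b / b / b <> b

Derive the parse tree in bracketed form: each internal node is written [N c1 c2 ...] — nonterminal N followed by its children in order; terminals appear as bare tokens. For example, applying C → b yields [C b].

S
S / A
S / A / A
A / A / A
B / A / A
C / A / A
b / A / A
b / B / A
b / C / A
b / b / A
b / b / A <> B
b / b / B <> B
b / b / C <> B
b / b / b <> B
b / b / b <> C
b / b / b <> b

[S [S [S [A [B [C b]]]] / [A [B [C b]]]] / [A [A [B [C b]]] <> [B [C b]]]]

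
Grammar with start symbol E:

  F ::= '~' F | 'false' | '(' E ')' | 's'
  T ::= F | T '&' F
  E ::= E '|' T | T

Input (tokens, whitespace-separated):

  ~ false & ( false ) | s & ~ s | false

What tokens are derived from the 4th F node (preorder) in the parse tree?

[E [E [E [T [T [F ~ [F false]]] & [F ( [E [T [F false]]] )]]] | [T [T [F s]] & [F ~ [F s]]]] | [T [F false]]]

false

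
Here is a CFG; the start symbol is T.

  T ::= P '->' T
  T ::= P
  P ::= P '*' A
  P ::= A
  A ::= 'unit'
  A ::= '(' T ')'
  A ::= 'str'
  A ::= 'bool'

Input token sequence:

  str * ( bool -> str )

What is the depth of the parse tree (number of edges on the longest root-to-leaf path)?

7

[T [P [P [A str]] * [A ( [T [P [A bool]] -> [T [P [A str]]]] )]]]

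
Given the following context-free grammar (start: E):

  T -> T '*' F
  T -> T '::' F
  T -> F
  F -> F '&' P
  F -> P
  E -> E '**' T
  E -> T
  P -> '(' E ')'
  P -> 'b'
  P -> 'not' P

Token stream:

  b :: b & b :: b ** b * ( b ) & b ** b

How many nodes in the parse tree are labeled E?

[E [E [E [T [T [T [F [P b]]] :: [F [F [P b]] & [P b]]] :: [F [P b]]]] ** [T [T [F [P b]]] * [F [F [P ( [E [T [F [P b]]]] )]] & [P b]]]] ** [T [F [P b]]]]

4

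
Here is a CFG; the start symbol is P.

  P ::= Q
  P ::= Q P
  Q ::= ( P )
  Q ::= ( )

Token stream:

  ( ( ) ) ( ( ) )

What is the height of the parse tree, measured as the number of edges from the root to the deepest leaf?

5

[P [Q ( [P [Q ( )]] )] [P [Q ( [P [Q ( )]] )]]]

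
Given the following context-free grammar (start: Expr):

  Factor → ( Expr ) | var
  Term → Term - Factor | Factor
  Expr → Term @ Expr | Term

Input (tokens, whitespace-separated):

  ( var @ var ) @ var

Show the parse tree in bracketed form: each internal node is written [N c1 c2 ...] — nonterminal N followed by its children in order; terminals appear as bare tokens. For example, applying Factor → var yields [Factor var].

Expr
Term @ Expr
Factor @ Expr
( Expr ) @ Expr
( Term @ Expr ) @ Expr
( Factor @ Expr ) @ Expr
( var @ Expr ) @ Expr
( var @ Term ) @ Expr
( var @ Factor ) @ Expr
( var @ var ) @ Expr
( var @ var ) @ Term
( var @ var ) @ Factor
( var @ var ) @ var

[Expr [Term [Factor ( [Expr [Term [Factor var]] @ [Expr [Term [Factor var]]]] )]] @ [Expr [Term [Factor var]]]]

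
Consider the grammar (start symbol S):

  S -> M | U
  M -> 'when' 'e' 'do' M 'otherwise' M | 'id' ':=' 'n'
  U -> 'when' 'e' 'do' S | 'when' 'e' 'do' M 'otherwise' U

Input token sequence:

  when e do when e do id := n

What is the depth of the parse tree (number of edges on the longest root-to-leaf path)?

[S [U when e do [S [U when e do [S [M id := n]]]]]]

6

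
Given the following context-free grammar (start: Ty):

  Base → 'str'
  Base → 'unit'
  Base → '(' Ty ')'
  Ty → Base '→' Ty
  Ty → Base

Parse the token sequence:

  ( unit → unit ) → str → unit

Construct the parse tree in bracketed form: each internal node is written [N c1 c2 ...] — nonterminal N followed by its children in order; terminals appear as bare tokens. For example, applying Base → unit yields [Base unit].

[Ty [Base ( [Ty [Base unit] → [Ty [Base unit]]] )] → [Ty [Base str] → [Ty [Base unit]]]]

Ty
Base → Ty
( Ty ) → Ty
( Base → Ty ) → Ty
( unit → Ty ) → Ty
( unit → Base ) → Ty
( unit → unit ) → Ty
( unit → unit ) → Base → Ty
( unit → unit ) → str → Ty
( unit → unit ) → str → Base
( unit → unit ) → str → unit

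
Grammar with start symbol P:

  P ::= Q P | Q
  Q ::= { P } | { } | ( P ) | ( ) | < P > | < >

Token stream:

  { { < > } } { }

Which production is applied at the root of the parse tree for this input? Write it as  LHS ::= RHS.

P ::= Q P

[P [Q { [P [Q { [P [Q < >]] }]] }] [P [Q { }]]]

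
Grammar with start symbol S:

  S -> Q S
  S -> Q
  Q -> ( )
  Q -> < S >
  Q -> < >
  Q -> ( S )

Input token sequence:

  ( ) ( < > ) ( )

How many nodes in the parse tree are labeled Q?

[S [Q ( )] [S [Q ( [S [Q < >]] )] [S [Q ( )]]]]

4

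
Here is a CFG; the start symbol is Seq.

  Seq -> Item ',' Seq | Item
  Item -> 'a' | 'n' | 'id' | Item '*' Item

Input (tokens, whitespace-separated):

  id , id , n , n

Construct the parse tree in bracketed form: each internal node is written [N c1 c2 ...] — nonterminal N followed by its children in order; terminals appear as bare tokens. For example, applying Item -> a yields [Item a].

[Seq [Item id] , [Seq [Item id] , [Seq [Item n] , [Seq [Item n]]]]]

Seq
Item , Seq
id , Seq
id , Item , Seq
id , id , Seq
id , id , Item , Seq
id , id , n , Seq
id , id , n , Item
id , id , n , n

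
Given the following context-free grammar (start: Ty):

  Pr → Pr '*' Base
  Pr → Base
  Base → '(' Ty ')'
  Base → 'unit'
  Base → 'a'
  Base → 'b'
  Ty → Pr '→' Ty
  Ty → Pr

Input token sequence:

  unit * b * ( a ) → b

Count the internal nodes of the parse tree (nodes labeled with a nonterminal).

[Ty [Pr [Pr [Pr [Base unit]] * [Base b]] * [Base ( [Ty [Pr [Base a]]] )]] → [Ty [Pr [Base b]]]]

13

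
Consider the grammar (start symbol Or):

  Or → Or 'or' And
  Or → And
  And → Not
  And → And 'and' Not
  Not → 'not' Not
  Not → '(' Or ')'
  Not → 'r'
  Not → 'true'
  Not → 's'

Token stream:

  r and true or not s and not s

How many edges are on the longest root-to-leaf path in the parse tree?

[Or [Or [And [And [Not r]] and [Not true]]] or [And [And [Not not [Not s]]] and [Not not [Not s]]]]

5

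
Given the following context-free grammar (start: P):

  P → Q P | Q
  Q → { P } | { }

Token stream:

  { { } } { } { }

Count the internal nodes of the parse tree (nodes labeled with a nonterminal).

[P [Q { [P [Q { }]] }] [P [Q { }] [P [Q { }]]]]

8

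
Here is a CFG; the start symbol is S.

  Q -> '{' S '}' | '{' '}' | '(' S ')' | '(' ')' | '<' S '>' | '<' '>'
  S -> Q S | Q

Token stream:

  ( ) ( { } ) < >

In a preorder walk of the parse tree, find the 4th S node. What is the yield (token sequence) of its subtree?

< >

[S [Q ( )] [S [Q ( [S [Q { }]] )] [S [Q < >]]]]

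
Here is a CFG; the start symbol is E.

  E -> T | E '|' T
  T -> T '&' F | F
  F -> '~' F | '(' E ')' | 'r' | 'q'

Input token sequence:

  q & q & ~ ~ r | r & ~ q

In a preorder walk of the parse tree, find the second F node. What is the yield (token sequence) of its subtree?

[E [E [T [T [T [F q]] & [F q]] & [F ~ [F ~ [F r]]]]] | [T [T [F r]] & [F ~ [F q]]]]

q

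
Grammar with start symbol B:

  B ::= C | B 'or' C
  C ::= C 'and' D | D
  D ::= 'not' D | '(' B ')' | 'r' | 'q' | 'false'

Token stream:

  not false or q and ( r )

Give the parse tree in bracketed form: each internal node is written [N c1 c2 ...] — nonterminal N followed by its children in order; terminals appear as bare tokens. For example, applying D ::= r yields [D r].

[B [B [C [D not [D false]]]] or [C [C [D q]] and [D ( [B [C [D r]]] )]]]

B
B or C
C or C
D or C
not D or C
not false or C
not false or C and D
not false or D and D
not false or q and D
not false or q and ( B )
not false or q and ( C )
not false or q and ( D )
not false or q and ( r )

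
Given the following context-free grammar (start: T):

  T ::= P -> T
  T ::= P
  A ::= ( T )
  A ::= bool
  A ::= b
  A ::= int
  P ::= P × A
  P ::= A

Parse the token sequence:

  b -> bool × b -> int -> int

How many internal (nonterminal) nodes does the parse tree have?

14

[T [P [A b]] -> [T [P [P [A bool]] × [A b]] -> [T [P [A int]] -> [T [P [A int]]]]]]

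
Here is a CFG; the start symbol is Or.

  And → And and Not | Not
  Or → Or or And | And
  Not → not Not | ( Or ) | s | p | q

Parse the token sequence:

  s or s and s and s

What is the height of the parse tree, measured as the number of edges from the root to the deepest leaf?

[Or [Or [And [Not s]]] or [And [And [And [Not s]] and [Not s]] and [Not s]]]

5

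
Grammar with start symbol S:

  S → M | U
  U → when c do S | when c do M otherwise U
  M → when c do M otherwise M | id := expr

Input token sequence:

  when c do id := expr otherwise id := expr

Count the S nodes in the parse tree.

[S [M when c do [M id := expr] otherwise [M id := expr]]]

1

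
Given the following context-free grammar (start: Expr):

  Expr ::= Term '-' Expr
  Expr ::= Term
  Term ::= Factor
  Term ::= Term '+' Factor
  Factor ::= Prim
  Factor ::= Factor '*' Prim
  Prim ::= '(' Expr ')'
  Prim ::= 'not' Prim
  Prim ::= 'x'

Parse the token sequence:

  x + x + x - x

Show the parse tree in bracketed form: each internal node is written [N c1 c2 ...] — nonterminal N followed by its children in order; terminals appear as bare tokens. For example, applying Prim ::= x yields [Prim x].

[Expr [Term [Term [Term [Factor [Prim x]]] + [Factor [Prim x]]] + [Factor [Prim x]]] - [Expr [Term [Factor [Prim x]]]]]

Expr
Term - Expr
Term + Factor - Expr
Term + Factor + Factor - Expr
Factor + Factor + Factor - Expr
Prim + Factor + Factor - Expr
x + Factor + Factor - Expr
x + Prim + Factor - Expr
x + x + Factor - Expr
x + x + Prim - Expr
x + x + x - Expr
x + x + x - Term
x + x + x - Factor
x + x + x - Prim
x + x + x - x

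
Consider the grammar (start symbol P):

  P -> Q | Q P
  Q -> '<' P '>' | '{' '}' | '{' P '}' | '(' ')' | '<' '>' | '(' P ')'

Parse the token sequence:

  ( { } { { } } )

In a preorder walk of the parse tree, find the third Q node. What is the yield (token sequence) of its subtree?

{ { } }

[P [Q ( [P [Q { }] [P [Q { [P [Q { }]] }]]] )]]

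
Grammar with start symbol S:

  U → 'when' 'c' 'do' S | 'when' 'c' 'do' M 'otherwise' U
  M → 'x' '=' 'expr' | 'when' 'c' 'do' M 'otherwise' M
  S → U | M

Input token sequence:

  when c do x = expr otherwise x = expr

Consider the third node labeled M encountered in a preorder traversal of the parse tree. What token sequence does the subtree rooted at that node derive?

x = expr

[S [M when c do [M x = expr] otherwise [M x = expr]]]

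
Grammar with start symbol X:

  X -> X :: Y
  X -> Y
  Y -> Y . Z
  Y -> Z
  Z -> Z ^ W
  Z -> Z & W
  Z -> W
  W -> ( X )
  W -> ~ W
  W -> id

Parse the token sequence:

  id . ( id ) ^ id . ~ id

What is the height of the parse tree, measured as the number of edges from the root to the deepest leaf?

10

[X [Y [Y [Y [Z [W id]]] . [Z [Z [W ( [X [Y [Z [W id]]]] )]] ^ [W id]]] . [Z [W ~ [W id]]]]]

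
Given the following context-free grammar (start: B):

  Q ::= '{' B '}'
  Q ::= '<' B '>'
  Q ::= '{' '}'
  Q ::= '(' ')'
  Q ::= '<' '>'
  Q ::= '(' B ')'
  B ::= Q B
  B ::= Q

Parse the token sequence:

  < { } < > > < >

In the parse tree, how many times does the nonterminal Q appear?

4

[B [Q < [B [Q { }] [B [Q < >]]] >] [B [Q < >]]]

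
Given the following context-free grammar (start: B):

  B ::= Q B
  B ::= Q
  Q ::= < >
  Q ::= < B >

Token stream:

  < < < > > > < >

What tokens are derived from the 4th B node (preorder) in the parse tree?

[B [Q < [B [Q < [B [Q < >]] >]] >] [B [Q < >]]]

< >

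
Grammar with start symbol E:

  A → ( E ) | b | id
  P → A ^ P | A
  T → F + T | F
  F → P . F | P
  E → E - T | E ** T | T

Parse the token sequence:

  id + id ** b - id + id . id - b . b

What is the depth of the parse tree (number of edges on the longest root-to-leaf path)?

9

[E [E [E [E [T [F [P [A id]]] + [T [F [P [A id]]]]]] ** [T [F [P [A b]]]]] - [T [F [P [A id]]] + [T [F [P [A id]] . [F [P [A id]]]]]]] - [T [F [P [A b]] . [F [P [A b]]]]]]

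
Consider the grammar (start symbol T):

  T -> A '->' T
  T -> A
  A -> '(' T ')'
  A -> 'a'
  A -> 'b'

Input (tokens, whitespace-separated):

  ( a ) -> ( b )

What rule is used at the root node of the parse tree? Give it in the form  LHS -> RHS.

[T [A ( [T [A a]] )] -> [T [A ( [T [A b]] )]]]

T -> A '->' T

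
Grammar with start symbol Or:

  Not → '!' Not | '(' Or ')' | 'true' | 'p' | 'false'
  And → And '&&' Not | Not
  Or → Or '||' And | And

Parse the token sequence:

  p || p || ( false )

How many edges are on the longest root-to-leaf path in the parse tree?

6

[Or [Or [Or [And [Not p]]] || [And [Not p]]] || [And [Not ( [Or [And [Not false]]] )]]]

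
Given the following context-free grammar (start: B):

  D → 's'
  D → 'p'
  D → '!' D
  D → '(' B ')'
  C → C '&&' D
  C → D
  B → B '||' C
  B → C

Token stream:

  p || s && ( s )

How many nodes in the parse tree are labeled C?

[B [B [C [D p]]] || [C [C [D s]] && [D ( [B [C [D s]]] )]]]

4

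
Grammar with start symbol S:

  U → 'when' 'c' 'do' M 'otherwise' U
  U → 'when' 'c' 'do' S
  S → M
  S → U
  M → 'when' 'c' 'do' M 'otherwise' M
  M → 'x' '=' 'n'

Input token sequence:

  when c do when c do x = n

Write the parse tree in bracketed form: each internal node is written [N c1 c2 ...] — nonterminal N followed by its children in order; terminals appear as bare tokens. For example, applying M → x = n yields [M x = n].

[S [U when c do [S [U when c do [S [M x = n]]]]]]

S
U
when c do S
when c do U
when c do when c do S
when c do when c do M
when c do when c do x = n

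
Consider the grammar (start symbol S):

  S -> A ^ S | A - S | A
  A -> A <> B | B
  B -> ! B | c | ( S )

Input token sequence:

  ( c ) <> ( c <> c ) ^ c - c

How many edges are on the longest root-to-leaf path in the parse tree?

7

[S [A [A [B ( [S [A [B c]]] )]] <> [B ( [S [A [A [B c]] <> [B c]]] )]] ^ [S [A [B c]] - [S [A [B c]]]]]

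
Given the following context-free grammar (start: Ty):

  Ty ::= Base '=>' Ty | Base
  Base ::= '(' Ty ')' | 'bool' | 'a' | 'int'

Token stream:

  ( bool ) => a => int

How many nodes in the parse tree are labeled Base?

[Ty [Base ( [Ty [Base bool]] )] => [Ty [Base a] => [Ty [Base int]]]]

4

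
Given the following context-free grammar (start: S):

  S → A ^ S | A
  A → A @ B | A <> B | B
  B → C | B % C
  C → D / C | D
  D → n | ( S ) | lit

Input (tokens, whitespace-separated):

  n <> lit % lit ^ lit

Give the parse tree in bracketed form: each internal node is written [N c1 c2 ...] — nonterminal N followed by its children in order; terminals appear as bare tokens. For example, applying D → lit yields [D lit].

S
A ^ S
A <> B ^ S
B <> B ^ S
C <> B ^ S
D <> B ^ S
n <> B ^ S
n <> B % C ^ S
n <> C % C ^ S
n <> D % C ^ S
n <> lit % C ^ S
n <> lit % D ^ S
n <> lit % lit ^ S
n <> lit % lit ^ A
n <> lit % lit ^ B
n <> lit % lit ^ C
n <> lit % lit ^ D
n <> lit % lit ^ lit

[S [A [A [B [C [D n]]]] <> [B [B [C [D lit]]] % [C [D lit]]]] ^ [S [A [B [C [D lit]]]]]]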